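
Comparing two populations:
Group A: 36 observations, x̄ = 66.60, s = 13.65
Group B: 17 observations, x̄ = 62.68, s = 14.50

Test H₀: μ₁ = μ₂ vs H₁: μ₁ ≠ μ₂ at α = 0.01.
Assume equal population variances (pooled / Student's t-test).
Student's two-sample t-test (equal variances):
H₀: μ₁ = μ₂
H₁: μ₁ ≠ μ₂
df = n₁ + n₂ - 2 = 51
Pooled variance s_p² = [(n₁-1)s₁² + (n₂-1)s₂²] / (n₁ + n₂ - 2) = [(35)(13.65²) + (16)(14.50²)] / 51 = 193.8292
SE = √(s_p²(1/n₁ + 1/n₂)) = √(193.8292 × (1/36 + 1/17)) = 4.0971
t = (x̄₁ - x̄₂) / SE = (66.60 - 62.68) / 4.0971 = 3.92 / 4.0971 = 0.957
p-value = 0.3432

Since p-value > α = 0.01, we fail to reject H₀.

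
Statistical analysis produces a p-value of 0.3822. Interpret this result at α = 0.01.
Since p = 0.3822 > α = 0.01, fail to reject H₀.
There is insufficient evidence to reject the null hypothesis; the result is not statistically significant at the 0.01 level.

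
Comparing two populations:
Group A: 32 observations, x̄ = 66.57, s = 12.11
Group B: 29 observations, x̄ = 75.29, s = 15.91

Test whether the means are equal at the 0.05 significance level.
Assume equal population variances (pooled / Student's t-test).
Student's two-sample t-test (equal variances):
H₀: μ₁ = μ₂
H₁: μ₁ ≠ μ₂
df = n₁ + n₂ - 2 = 59
Pooled variance s_p² = [(n₁-1)s₁² + (n₂-1)s₂²] / (n₁ + n₂ - 2) = [(31)(12.11²) + (28)(15.91²)] / 59 = 197.1831
SE = √(s_p²(1/n₁ + 1/n₂)) = √(197.1831 × (1/32 + 1/29)) = 3.6002
t = (x̄₁ - x̄₂) / SE = (66.57 - 75.29) / 3.6002 = -8.72 / 3.6002 = -2.422
p-value = 0.0185

Since p-value < α = 0.05, we reject H₀.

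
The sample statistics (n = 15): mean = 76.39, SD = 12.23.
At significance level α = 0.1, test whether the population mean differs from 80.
One-sample t-test:
H₀: μ = 80
H₁: μ ≠ 80
df = n - 1 = 14
t = (x̄ - μ₀) / (s/√n) = (76.39 - 80) / (12.23/√15) = -1.143
p-value = 0.2721

Since p-value > α = 0.1, we fail to reject H₀.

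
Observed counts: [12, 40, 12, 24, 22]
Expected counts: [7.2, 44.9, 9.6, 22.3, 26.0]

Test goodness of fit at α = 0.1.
Chi-square goodness of fit test:
H₀: observed counts match expected distribution
H₁: observed counts differ from expected distribution
df = k - 1 = 4
χ² = Σ(O - E)²/E
   = (12 - 7.2)²/7.2 + (40 - 44.9)²/44.9 + (12 - 9.6)²/9.6 + (24 - 22.3)²/22.3 + (22 - 26.0)²/26.0
   = 3.200 + 0.535 + 0.600 + 0.130 + 0.615
   = 5.08
p-value = 0.2792

Since p-value > α = 0.1, we fail to reject H₀.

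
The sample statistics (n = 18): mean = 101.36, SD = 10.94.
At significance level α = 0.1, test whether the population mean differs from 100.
One-sample t-test:
H₀: μ = 100
H₁: μ ≠ 100
df = n - 1 = 17
t = (x̄ - μ₀) / (s/√n) = (101.36 - 100) / (10.94/√18) = 0.527
p-value = 0.6047

Since p-value > α = 0.1, we fail to reject H₀.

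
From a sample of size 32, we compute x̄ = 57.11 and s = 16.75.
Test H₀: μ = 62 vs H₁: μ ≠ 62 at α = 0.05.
One-sample t-test:
H₀: μ = 62
H₁: μ ≠ 62
df = n - 1 = 31
t = (x̄ - μ₀) / (s/√n) = (57.11 - 62) / (16.75/√32) = -1.651
p-value = 0.1087

Since p-value > α = 0.05, we fail to reject H₀.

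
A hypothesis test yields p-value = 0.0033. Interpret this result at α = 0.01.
Since p = 0.0033 < α = 0.01, reject H₀.
There is sufficient evidence to reject the null hypothesis; the result is statistically significant at the 0.01 level.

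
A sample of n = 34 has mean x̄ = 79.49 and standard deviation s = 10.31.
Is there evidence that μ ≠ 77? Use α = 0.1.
One-sample t-test:
H₀: μ = 77
H₁: μ ≠ 77
df = n - 1 = 33
t = (x̄ - μ₀) / (s/√n) = (79.49 - 77) / (10.31/√34) = 1.408
p-value = 0.1684

Since p-value > α = 0.1, we fail to reject H₀.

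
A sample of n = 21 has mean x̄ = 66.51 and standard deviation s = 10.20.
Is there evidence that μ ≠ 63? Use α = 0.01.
One-sample t-test:
H₀: μ = 63
H₁: μ ≠ 63
df = n - 1 = 20
t = (x̄ - μ₀) / (s/√n) = (66.51 - 63) / (10.20/√21) = 1.577
p-value = 0.1305

Since p-value > α = 0.01, we fail to reject H₀.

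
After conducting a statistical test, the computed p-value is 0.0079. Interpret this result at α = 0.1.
Since p = 0.0079 < α = 0.1, reject H₀.
There is sufficient evidence to reject the null hypothesis; the result is statistically significant at the 0.1 level.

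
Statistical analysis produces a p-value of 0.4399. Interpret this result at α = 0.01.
Since p = 0.4399 > α = 0.01, fail to reject H₀.
There is insufficient evidence to reject the null hypothesis; the result is not statistically significant at the 0.01 level.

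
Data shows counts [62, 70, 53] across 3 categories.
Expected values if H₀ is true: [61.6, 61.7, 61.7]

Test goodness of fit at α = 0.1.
Chi-square goodness of fit test:
H₀: observed counts match expected distribution
H₁: observed counts differ from expected distribution
df = k - 1 = 2
χ² = Σ(O - E)²/E
   = (62 - 61.6)²/61.6 + (70 - 61.7)²/61.7 + (53 - 61.7)²/61.7
   = 0.003 + 1.117 + 1.227
   = 2.35
p-value = 0.3095

Since p-value > α = 0.1, we fail to reject H₀.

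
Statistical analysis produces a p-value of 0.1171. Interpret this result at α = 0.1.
Since p = 0.1171 > α = 0.1, fail to reject H₀.
There is insufficient evidence to reject the null hypothesis; the result is not statistically significant at the 0.1 level.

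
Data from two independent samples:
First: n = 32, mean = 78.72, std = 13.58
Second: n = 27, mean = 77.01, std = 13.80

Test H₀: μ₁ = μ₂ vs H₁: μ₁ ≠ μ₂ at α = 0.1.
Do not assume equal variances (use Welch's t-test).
Welch's two-sample t-test:
H₀: μ₁ = μ₂
H₁: μ₁ ≠ μ₂
s₁²/n₁ = 13.58²/32 = 5.7630,  s₂²/n₂ = 13.80²/27 = 7.0533
SE = √(s₁²/n₁ + s₂²/n₂) = √(5.7630 + 7.0533) = 3.5800
df (Welch-Satterthwaite) = (s₁²/n₁ + s₂²/n₂)² / [(s₁²/n₁)²/(n₁-1) + (s₂²/n₂)²/(n₂-1)] ≈ 55.03
t = (x̄₁ - x̄₂) / SE = (78.72 - 77.01) / 3.5800 = 1.71 / 3.5800 = 0.478
p-value = 0.6348

Since p-value > α = 0.1, we fail to reject H₀.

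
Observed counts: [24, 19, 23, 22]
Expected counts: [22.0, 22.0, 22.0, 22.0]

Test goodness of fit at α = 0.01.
Chi-square goodness of fit test:
H₀: observed counts match expected distribution
H₁: observed counts differ from expected distribution
df = k - 1 = 3
χ² = Σ(O - E)²/E
   = (24 - 22.0)²/22.0 + (19 - 22.0)²/22.0 + (23 - 22.0)²/22.0 + (22 - 22.0)²/22.0
   = 0.182 + 0.409 + 0.045 + 0.000
   = 0.64
p-value = 0.8881

Since p-value > α = 0.01, we fail to reject H₀.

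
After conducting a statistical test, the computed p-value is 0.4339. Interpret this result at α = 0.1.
Since p = 0.4339 > α = 0.1, fail to reject H₀.
There is insufficient evidence to reject the null hypothesis; the result is not statistically significant at the 0.1 level.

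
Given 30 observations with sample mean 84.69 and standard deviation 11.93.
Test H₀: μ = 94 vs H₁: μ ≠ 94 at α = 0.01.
One-sample t-test:
H₀: μ = 94
H₁: μ ≠ 94
df = n - 1 = 29
t = (x̄ - μ₀) / (s/√n) = (84.69 - 94) / (11.93/√30) = -4.274
p-value = 0.0002

Since p-value < α = 0.01, we reject H₀.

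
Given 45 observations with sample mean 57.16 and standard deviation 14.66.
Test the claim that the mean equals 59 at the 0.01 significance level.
One-sample t-test:
H₀: μ = 59
H₁: μ ≠ 59
df = n - 1 = 44
t = (x̄ - μ₀) / (s/√n) = (57.16 - 59) / (14.66/√45) = -0.842
p-value = 0.4044

Since p-value > α = 0.01, we fail to reject H₀.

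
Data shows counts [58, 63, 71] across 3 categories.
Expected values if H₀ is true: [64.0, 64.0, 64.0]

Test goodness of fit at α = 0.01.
Chi-square goodness of fit test:
H₀: observed counts match expected distribution
H₁: observed counts differ from expected distribution
df = k - 1 = 2
χ² = Σ(O - E)²/E
   = (58 - 64.0)²/64.0 + (63 - 64.0)²/64.0 + (71 - 64.0)²/64.0
   = 0.562 + 0.016 + 0.766
   = 1.34
p-value = 0.5108

Since p-value > α = 0.01, we fail to reject H₀.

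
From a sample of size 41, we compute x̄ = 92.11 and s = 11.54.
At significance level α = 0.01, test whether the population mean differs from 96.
One-sample t-test:
H₀: μ = 96
H₁: μ ≠ 96
df = n - 1 = 40
t = (x̄ - μ₀) / (s/√n) = (92.11 - 96) / (11.54/√41) = -2.158
p-value = 0.0370

Since p-value > α = 0.01, we fail to reject H₀.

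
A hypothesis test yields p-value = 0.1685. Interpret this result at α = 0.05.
Since p = 0.1685 > α = 0.05, fail to reject H₀.
There is insufficient evidence to reject the null hypothesis; the result is not statistically significant at the 0.05 level.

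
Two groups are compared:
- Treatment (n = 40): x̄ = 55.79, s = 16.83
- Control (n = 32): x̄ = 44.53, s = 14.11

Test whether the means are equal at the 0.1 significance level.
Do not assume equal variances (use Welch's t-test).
Welch's two-sample t-test:
H₀: μ₁ = μ₂
H₁: μ₁ ≠ μ₂
s₁²/n₁ = 16.83²/40 = 7.0812,  s₂²/n₂ = 14.11²/32 = 6.2216
SE = √(s₁²/n₁ + s₂²/n₂) = √(7.0812 + 6.2216) = 3.6473
df (Welch-Satterthwaite) = (s₁²/n₁ + s₂²/n₂)² / [(s₁²/n₁)²/(n₁-1) + (s₂²/n₂)²/(n₂-1)] ≈ 69.83
t = (x̄₁ - x̄₂) / SE = (55.79 - 44.53) / 3.6473 = 11.26 / 3.6473 = 3.087
p-value = 0.0029

Since p-value < α = 0.1, we reject H₀.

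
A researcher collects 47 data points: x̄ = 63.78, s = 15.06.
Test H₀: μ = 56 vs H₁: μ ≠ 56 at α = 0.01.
One-sample t-test:
H₀: μ = 56
H₁: μ ≠ 56
df = n - 1 = 46
t = (x̄ - μ₀) / (s/√n) = (63.78 - 56) / (15.06/√47) = 3.542
p-value = 0.0009

Since p-value < α = 0.01, we reject H₀.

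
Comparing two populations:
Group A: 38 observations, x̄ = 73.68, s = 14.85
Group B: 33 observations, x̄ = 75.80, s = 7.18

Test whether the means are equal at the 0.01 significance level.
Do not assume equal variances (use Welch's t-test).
Welch's two-sample t-test:
H₀: μ₁ = μ₂
H₁: μ₁ ≠ μ₂
s₁²/n₁ = 14.85²/38 = 5.8032,  s₂²/n₂ = 7.18²/33 = 1.5622
SE = √(s₁²/n₁ + s₂²/n₂) = √(5.8032 + 1.5622) = 2.7139
df (Welch-Satterthwaite) = (s₁²/n₁ + s₂²/n₂)² / [(s₁²/n₁)²/(n₁-1) + (s₂²/n₂)²/(n₂-1)] ≈ 54.99
t = (x̄₁ - x̄₂) / SE = (73.68 - 75.80) / 2.7139 = -2.12 / 2.7139 = -0.781
p-value = 0.4381

Since p-value > α = 0.01, we fail to reject H₀.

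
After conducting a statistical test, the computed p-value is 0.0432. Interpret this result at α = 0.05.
Since p = 0.0432 < α = 0.05, reject H₀.
There is sufficient evidence to reject the null hypothesis; the result is statistically significant at the 0.05 level.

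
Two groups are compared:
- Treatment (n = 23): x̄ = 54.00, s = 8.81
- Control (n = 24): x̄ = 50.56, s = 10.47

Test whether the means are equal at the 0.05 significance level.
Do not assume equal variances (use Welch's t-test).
Welch's two-sample t-test:
H₀: μ₁ = μ₂
H₁: μ₁ ≠ μ₂
s₁²/n₁ = 8.81²/23 = 3.3746,  s₂²/n₂ = 10.47²/24 = 4.5675
SE = √(s₁²/n₁ + s₂²/n₂) = √(3.3746 + 4.5675) = 2.8182
df (Welch-Satterthwaite) = (s₁²/n₁ + s₂²/n₂)² / [(s₁²/n₁)²/(n₁-1) + (s₂²/n₂)²/(n₂-1)] ≈ 44.27
t = (x̄₁ - x̄₂) / SE = (54.00 - 50.56) / 2.8182 = 3.44 / 2.8182 = 1.221
p-value = 0.2287

Since p-value > α = 0.05, we fail to reject H₀.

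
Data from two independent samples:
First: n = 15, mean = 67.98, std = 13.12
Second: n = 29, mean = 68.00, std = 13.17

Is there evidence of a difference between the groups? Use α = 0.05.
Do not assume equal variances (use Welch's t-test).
Welch's two-sample t-test:
H₀: μ₁ = μ₂
H₁: μ₁ ≠ μ₂
s₁²/n₁ = 13.12²/15 = 11.4756,  s₂²/n₂ = 13.17²/29 = 5.9810
SE = √(s₁²/n₁ + s₂²/n₂) = √(11.4756 + 5.9810) = 4.1781
df (Welch-Satterthwaite) = (s₁²/n₁ + s₂²/n₂)² / [(s₁²/n₁)²/(n₁-1) + (s₂²/n₂)²/(n₂-1)] ≈ 28.52
t = (x̄₁ - x̄₂) / SE = (67.98 - 68.00) / 4.1781 = -0.02 / 4.1781 = -0.005
p-value = 0.9962

Since p-value > α = 0.05, we fail to reject H₀.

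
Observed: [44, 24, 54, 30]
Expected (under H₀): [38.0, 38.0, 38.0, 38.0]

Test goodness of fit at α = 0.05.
Chi-square goodness of fit test:
H₀: observed counts match expected distribution
H₁: observed counts differ from expected distribution
df = k - 1 = 3
χ² = Σ(O - E)²/E
   = (44 - 38.0)²/38.0 + (24 - 38.0)²/38.0 + (54 - 38.0)²/38.0 + (30 - 38.0)²/38.0
   = 0.947 + 5.158 + 6.737 + 1.684
   = 14.53
p-value = 0.0023

Since p-value < α = 0.05, we reject H₀.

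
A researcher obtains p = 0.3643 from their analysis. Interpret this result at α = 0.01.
Since p = 0.3643 > α = 0.01, fail to reject H₀.
There is insufficient evidence to reject the null hypothesis; the result is not statistically significant at the 0.01 level.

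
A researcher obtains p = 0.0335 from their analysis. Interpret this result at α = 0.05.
Since p = 0.0335 < α = 0.05, reject H₀.
There is sufficient evidence to reject the null hypothesis; the result is statistically significant at the 0.05 level.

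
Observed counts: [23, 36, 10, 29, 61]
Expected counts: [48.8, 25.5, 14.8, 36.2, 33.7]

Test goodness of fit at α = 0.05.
Chi-square goodness of fit test:
H₀: observed counts match expected distribution
H₁: observed counts differ from expected distribution
df = k - 1 = 4
χ² = Σ(O - E)²/E
   = (23 - 48.8)²/48.8 + (36 - 25.5)²/25.5 + (10 - 14.8)²/14.8 + (29 - 36.2)²/36.2 + (61 - 33.7)²/33.7
   = 13.640 + 4.324 + 1.557 + 1.432 + 22.115
   = 43.07
p-value < 0.0001

Since p-value < α = 0.05, we reject H₀.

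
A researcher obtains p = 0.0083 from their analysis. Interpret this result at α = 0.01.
Since p = 0.0083 < α = 0.01, reject H₀.
There is sufficient evidence to reject the null hypothesis; the result is statistically significant at the 0.01 level.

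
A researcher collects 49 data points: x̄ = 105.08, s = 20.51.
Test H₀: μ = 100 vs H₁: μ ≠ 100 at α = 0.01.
One-sample t-test:
H₀: μ = 100
H₁: μ ≠ 100
df = n - 1 = 48
t = (x̄ - μ₀) / (s/√n) = (105.08 - 100) / (20.51/√49) = 1.734
p-value = 0.0894

Since p-value > α = 0.01, we fail to reject H₀.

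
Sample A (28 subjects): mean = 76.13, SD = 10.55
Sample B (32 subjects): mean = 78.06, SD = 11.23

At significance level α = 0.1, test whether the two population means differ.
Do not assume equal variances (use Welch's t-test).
Welch's two-sample t-test:
H₀: μ₁ = μ₂
H₁: μ₁ ≠ μ₂
s₁²/n₁ = 10.55²/28 = 3.9751,  s₂²/n₂ = 11.23²/32 = 3.9410
SE = √(s₁²/n₁ + s₂²/n₂) = √(3.9751 + 3.9410) = 2.8136
df (Welch-Satterthwaite) = (s₁²/n₁ + s₂²/n₂)² / [(s₁²/n₁)²/(n₁-1) + (s₂²/n₂)²/(n₂-1)] ≈ 57.69
t = (x̄₁ - x̄₂) / SE = (76.13 - 78.06) / 2.8136 = -1.93 / 2.8136 = -0.686
p-value = 0.4955

Since p-value > α = 0.1, we fail to reject H₀.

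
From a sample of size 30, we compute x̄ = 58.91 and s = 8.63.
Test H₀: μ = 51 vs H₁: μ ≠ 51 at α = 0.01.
One-sample t-test:
H₀: μ = 51
H₁: μ ≠ 51
df = n - 1 = 29
t = (x̄ - μ₀) / (s/√n) = (58.91 - 51) / (8.63/√30) = 5.020
p-value < 0.0001

Since p-value < α = 0.01, we reject H₀.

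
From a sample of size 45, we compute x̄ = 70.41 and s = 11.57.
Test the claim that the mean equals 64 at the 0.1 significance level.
One-sample t-test:
H₀: μ = 64
H₁: μ ≠ 64
df = n - 1 = 44
t = (x̄ - μ₀) / (s/√n) = (70.41 - 64) / (11.57/√45) = 3.716
p-value = 0.0006

Since p-value < α = 0.1, we reject H₀.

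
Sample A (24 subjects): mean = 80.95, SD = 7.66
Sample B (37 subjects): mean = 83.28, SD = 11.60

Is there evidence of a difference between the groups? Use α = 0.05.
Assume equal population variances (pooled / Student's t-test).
Student's two-sample t-test (equal variances):
H₀: μ₁ = μ₂
H₁: μ₁ ≠ μ₂
df = n₁ + n₂ - 2 = 59
Pooled variance s_p² = [(n₁-1)s₁² + (n₂-1)s₂²] / (n₁ + n₂ - 2) = [(23)(7.66²) + (36)(11.60²)] / 59 = 104.9779
SE = √(s_p²(1/n₁ + 1/n₂)) = √(104.9779 × (1/24 + 1/37)) = 2.6854
t = (x̄₁ - x̄₂) / SE = (80.95 - 83.28) / 2.6854 = -2.33 / 2.6854 = -0.868
p-value = 0.3891

Since p-value > α = 0.05, we fail to reject H₀.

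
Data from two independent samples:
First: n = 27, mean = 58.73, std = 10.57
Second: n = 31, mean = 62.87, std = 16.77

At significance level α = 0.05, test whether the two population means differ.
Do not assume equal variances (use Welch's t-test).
Welch's two-sample t-test:
H₀: μ₁ = μ₂
H₁: μ₁ ≠ μ₂
s₁²/n₁ = 10.57²/27 = 4.1380,  s₂²/n₂ = 16.77²/31 = 9.0720
SE = √(s₁²/n₁ + s₂²/n₂) = √(4.1380 + 9.0720) = 3.6346
df (Welch-Satterthwaite) = (s₁²/n₁ + s₂²/n₂)² / [(s₁²/n₁)²/(n₁-1) + (s₂²/n₂)²/(n₂-1)] ≈ 51.30
t = (x̄₁ - x̄₂) / SE = (58.73 - 62.87) / 3.6346 = -4.14 / 3.6346 = -1.139
p-value = 0.2600

Since p-value > α = 0.05, we fail to reject H₀.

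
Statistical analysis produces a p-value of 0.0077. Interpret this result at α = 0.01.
Since p = 0.0077 < α = 0.01, reject H₀.
There is sufficient evidence to reject the null hypothesis; the result is statistically significant at the 0.01 level.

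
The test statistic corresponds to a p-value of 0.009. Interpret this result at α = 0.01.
Since p = 0.009 < α = 0.01, reject H₀.
There is sufficient evidence to reject the null hypothesis; the result is statistically significant at the 0.01 level.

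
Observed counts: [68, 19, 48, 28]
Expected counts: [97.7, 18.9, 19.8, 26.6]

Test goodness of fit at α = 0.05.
Chi-square goodness of fit test:
H₀: observed counts match expected distribution
H₁: observed counts differ from expected distribution
df = k - 1 = 3
χ² = Σ(O - E)²/E
   = (68 - 97.7)²/97.7 + (19 - 18.9)²/18.9 + (48 - 19.8)²/19.8 + (28 - 26.6)²/26.6
   = 9.029 + 0.001 + 40.164 + 0.074
   = 49.27
p-value < 0.0001

Since p-value < α = 0.05, we reject H₀.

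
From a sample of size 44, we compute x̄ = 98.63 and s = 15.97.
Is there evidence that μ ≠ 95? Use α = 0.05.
One-sample t-test:
H₀: μ = 95
H₁: μ ≠ 95
df = n - 1 = 43
t = (x̄ - μ₀) / (s/√n) = (98.63 - 95) / (15.97/√44) = 1.508
p-value = 0.1389

Since p-value > α = 0.05, we fail to reject H₀.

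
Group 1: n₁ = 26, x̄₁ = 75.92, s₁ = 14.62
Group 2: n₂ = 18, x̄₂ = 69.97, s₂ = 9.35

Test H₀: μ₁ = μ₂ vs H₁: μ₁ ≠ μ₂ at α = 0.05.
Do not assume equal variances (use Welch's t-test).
Welch's two-sample t-test:
H₀: μ₁ = μ₂
H₁: μ₁ ≠ μ₂
s₁²/n₁ = 14.62²/26 = 8.2209,  s₂²/n₂ = 9.35²/18 = 4.8568
SE = √(s₁²/n₁ + s₂²/n₂) = √(8.2209 + 4.8568) = 3.6163
df (Welch-Satterthwaite) = (s₁²/n₁ + s₂²/n₂)² / [(s₁²/n₁)²/(n₁-1) + (s₂²/n₂)²/(n₂-1)] ≈ 41.81
t = (x̄₁ - x̄₂) / SE = (75.92 - 69.97) / 3.6163 = 5.95 / 3.6163 = 1.645
p-value = 0.1074

Since p-value > α = 0.05, we fail to reject H₀.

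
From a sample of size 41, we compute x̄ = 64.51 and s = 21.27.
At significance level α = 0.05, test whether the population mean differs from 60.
One-sample t-test:
H₀: μ = 60
H₁: μ ≠ 60
df = n - 1 = 40
t = (x̄ - μ₀) / (s/√n) = (64.51 - 60) / (21.27/√41) = 1.358
p-value = 0.1822

Since p-value > α = 0.05, we fail to reject H₀.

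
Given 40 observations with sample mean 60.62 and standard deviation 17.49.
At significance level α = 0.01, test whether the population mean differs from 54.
One-sample t-test:
H₀: μ = 54
H₁: μ ≠ 54
df = n - 1 = 39
t = (x̄ - μ₀) / (s/√n) = (60.62 - 54) / (17.49/√40) = 2.394
p-value = 0.0216

Since p-value > α = 0.01, we fail to reject H₀.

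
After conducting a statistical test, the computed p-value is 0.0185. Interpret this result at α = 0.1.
Since p = 0.0185 < α = 0.1, reject H₀.
There is sufficient evidence to reject the null hypothesis; the result is statistically significant at the 0.1 level.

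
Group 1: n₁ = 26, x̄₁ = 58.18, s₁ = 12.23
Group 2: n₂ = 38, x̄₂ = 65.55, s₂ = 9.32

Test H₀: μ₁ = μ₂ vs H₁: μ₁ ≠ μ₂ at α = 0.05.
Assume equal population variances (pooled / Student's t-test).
Student's two-sample t-test (equal variances):
H₀: μ₁ = μ₂
H₁: μ₁ ≠ μ₂
df = n₁ + n₂ - 2 = 62
Pooled variance s_p² = [(n₁-1)s₁² + (n₂-1)s₂²] / (n₁ + n₂ - 2) = [(25)(12.23²) + (37)(9.32²)] / 62 = 112.1489
SE = √(s_p²(1/n₁ + 1/n₂)) = √(112.1489 × (1/26 + 1/38)) = 2.6953
t = (x̄₁ - x̄₂) / SE = (58.18 - 65.55) / 2.6953 = -7.37 / 2.6953 = -2.734
p-value = 0.0081

Since p-value < α = 0.05, we reject H₀.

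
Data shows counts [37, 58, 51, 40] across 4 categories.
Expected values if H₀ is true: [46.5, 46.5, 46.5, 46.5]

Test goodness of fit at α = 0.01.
Chi-square goodness of fit test:
H₀: observed counts match expected distribution
H₁: observed counts differ from expected distribution
df = k - 1 = 3
χ² = Σ(O - E)²/E
   = (37 - 46.5)²/46.5 + (58 - 46.5)²/46.5 + (51 - 46.5)²/46.5 + (40 - 46.5)²/46.5
   = 1.941 + 2.844 + 0.435 + 0.909
   = 6.13
p-value = 0.1055

Since p-value > α = 0.01, we fail to reject H₀.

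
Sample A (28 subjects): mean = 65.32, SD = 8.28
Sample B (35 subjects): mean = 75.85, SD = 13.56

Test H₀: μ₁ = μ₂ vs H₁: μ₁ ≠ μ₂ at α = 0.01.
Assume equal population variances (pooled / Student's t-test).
Student's two-sample t-test (equal variances):
H₀: μ₁ = μ₂
H₁: μ₁ ≠ μ₂
df = n₁ + n₂ - 2 = 61
Pooled variance s_p² = [(n₁-1)s₁² + (n₂-1)s₂²] / (n₁ + n₂ - 2) = [(27)(8.28²) + (34)(13.56²)] / 61 = 132.8324
SE = √(s_p²(1/n₁ + 1/n₂)) = √(132.8324 × (1/28 + 1/35)) = 2.9222
t = (x̄₁ - x̄₂) / SE = (65.32 - 75.85) / 2.9222 = -10.53 / 2.9222 = -3.603
p-value = 0.0006

Since p-value < α = 0.01, we reject H₀.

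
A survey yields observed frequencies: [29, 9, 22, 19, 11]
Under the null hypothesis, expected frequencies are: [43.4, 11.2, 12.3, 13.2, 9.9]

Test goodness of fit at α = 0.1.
Chi-square goodness of fit test:
H₀: observed counts match expected distribution
H₁: observed counts differ from expected distribution
df = k - 1 = 4
χ² = Σ(O - E)²/E
   = (29 - 43.4)²/43.4 + (9 - 11.2)²/11.2 + (22 - 12.3)²/12.3 + (19 - 13.2)²/13.2 + (11 - 9.9)²/9.9
   = 4.778 + 0.432 + 7.650 + 2.548 + 0.122
   = 15.53
p-value = 0.0037

Since p-value < α = 0.1, we reject H₀.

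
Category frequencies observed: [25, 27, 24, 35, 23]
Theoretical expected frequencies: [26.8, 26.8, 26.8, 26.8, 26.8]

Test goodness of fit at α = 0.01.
Chi-square goodness of fit test:
H₀: observed counts match expected distribution
H₁: observed counts differ from expected distribution
df = k - 1 = 4
χ² = Σ(O - E)²/E
   = (25 - 26.8)²/26.8 + (27 - 26.8)²/26.8 + (24 - 26.8)²/26.8 + (35 - 26.8)²/26.8 + (23 - 26.8)²/26.8
   = 0.121 + 0.001 + 0.293 + 2.509 + 0.539
   = 3.46
p-value = 0.4836

Since p-value > α = 0.01, we fail to reject H₀.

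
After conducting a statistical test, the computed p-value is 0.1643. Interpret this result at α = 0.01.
Since p = 0.1643 > α = 0.01, fail to reject H₀.
There is insufficient evidence to reject the null hypothesis; the result is not statistically significant at the 0.01 level.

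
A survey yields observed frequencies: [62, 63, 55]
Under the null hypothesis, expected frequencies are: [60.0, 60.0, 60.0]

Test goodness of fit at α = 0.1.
Chi-square goodness of fit test:
H₀: observed counts match expected distribution
H₁: observed counts differ from expected distribution
df = k - 1 = 2
χ² = Σ(O - E)²/E
   = (62 - 60.0)²/60.0 + (63 - 60.0)²/60.0 + (55 - 60.0)²/60.0
   = 0.067 + 0.150 + 0.417
   = 0.63
p-value = 0.7286

Since p-value > α = 0.1, we fail to reject H₀.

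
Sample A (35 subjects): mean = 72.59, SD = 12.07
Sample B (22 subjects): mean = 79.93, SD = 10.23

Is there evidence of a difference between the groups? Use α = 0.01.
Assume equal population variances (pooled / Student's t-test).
Student's two-sample t-test (equal variances):
H₀: μ₁ = μ₂
H₁: μ₁ ≠ μ₂
df = n₁ + n₂ - 2 = 55
Pooled variance s_p² = [(n₁-1)s₁² + (n₂-1)s₂²] / (n₁ + n₂ - 2) = [(34)(12.07²) + (21)(10.23²)] / 55 = 130.0181
SE = √(s_p²(1/n₁ + 1/n₂)) = √(130.0181 × (1/35 + 1/22)) = 3.1024
t = (x̄₁ - x̄₂) / SE = (72.59 - 79.93) / 3.1024 = -7.34 / 3.1024 = -2.366
p-value = 0.0215

Since p-value > α = 0.01, we fail to reject H₀.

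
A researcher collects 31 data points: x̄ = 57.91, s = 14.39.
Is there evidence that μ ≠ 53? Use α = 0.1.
One-sample t-test:
H₀: μ = 53
H₁: μ ≠ 53
df = n - 1 = 30
t = (x̄ - μ₀) / (s/√n) = (57.91 - 53) / (14.39/√31) = 1.900
p-value = 0.0671

Since p-value < α = 0.1, we reject H₀.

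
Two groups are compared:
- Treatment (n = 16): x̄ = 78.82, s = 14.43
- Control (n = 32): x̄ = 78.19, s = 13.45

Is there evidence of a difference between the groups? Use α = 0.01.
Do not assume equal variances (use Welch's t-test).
Welch's two-sample t-test:
H₀: μ₁ = μ₂
H₁: μ₁ ≠ μ₂
s₁²/n₁ = 14.43²/16 = 13.0141,  s₂²/n₂ = 13.45²/32 = 5.6532
SE = √(s₁²/n₁ + s₂²/n₂) = √(13.0141 + 5.6532) = 4.3206
df (Welch-Satterthwaite) = (s₁²/n₁ + s₂²/n₂)² / [(s₁²/n₁)²/(n₁-1) + (s₂²/n₂)²/(n₂-1)] ≈ 28.28
t = (x̄₁ - x̄₂) / SE = (78.82 - 78.19) / 4.3206 = 0.63 / 4.3206 = 0.146
p-value = 0.8851

Since p-value > α = 0.01, we fail to reject H₀.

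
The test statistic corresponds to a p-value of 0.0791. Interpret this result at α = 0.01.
Since p = 0.0791 > α = 0.01, fail to reject H₀.
There is insufficient evidence to reject the null hypothesis; the result is not statistically significant at the 0.01 level.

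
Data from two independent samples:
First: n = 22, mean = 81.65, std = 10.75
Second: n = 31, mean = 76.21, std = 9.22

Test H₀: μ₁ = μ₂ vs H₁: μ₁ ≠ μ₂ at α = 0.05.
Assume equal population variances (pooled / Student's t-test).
Student's two-sample t-test (equal variances):
H₀: μ₁ = μ₂
H₁: μ₁ ≠ μ₂
df = n₁ + n₂ - 2 = 51
Pooled variance s_p² = [(n₁-1)s₁² + (n₂-1)s₂²] / (n₁ + n₂ - 2) = [(21)(10.75²) + (30)(9.22²)] / 51 = 97.5895
SE = √(s_p²(1/n₁ + 1/n₂)) = √(97.5895 × (1/22 + 1/31)) = 2.7539
t = (x̄₁ - x̄₂) / SE = (81.65 - 76.21) / 2.7539 = 5.44 / 2.7539 = 1.975
p-value = 0.0536

Since p-value > α = 0.05, we fail to reject H₀.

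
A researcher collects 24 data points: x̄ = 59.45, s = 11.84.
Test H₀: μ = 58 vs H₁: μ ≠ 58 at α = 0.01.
One-sample t-test:
H₀: μ = 58
H₁: μ ≠ 58
df = n - 1 = 23
t = (x̄ - μ₀) / (s/√n) = (59.45 - 58) / (11.84/√24) = 0.600
p-value = 0.5544

Since p-value > α = 0.01, we fail to reject H₀.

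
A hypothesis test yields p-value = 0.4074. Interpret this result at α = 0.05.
Since p = 0.4074 > α = 0.05, fail to reject H₀.
There is insufficient evidence to reject the null hypothesis; the result is not statistically significant at the 0.05 level.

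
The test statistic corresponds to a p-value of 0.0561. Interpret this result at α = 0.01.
Since p = 0.0561 > α = 0.01, fail to reject H₀.
There is insufficient evidence to reject the null hypothesis; the result is not statistically significant at the 0.01 level.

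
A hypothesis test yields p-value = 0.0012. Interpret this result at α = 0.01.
Since p = 0.0012 < α = 0.01, reject H₀.
There is sufficient evidence to reject the null hypothesis; the result is statistically significant at the 0.01 level.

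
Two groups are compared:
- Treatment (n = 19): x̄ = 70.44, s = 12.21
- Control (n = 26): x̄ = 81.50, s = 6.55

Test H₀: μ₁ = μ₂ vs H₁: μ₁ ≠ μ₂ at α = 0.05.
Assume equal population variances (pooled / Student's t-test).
Student's two-sample t-test (equal variances):
H₀: μ₁ = μ₂
H₁: μ₁ ≠ μ₂
df = n₁ + n₂ - 2 = 43
Pooled variance s_p² = [(n₁-1)s₁² + (n₂-1)s₂²] / (n₁ + n₂ - 2) = [(18)(12.21²) + (25)(6.55²)] / 43 = 87.3506
SE = √(s_p²(1/n₁ + 1/n₂)) = √(87.3506 × (1/19 + 1/26)) = 2.8208
t = (x̄₁ - x̄₂) / SE = (70.44 - 81.50) / 2.8208 = -11.06 / 2.8208 = -3.921
p-value = 0.0003

Since p-value < α = 0.05, we reject H₀.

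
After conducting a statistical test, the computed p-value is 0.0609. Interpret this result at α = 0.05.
Since p = 0.0609 > α = 0.05, fail to reject H₀.
There is insufficient evidence to reject the null hypothesis; the result is not statistically significant at the 0.05 level.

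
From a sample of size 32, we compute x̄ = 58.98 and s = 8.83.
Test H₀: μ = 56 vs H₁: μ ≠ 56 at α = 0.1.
One-sample t-test:
H₀: μ = 56
H₁: μ ≠ 56
df = n - 1 = 31
t = (x̄ - μ₀) / (s/√n) = (58.98 - 56) / (8.83/√32) = 1.909
p-value = 0.0655

Since p-value < α = 0.1, we reject H₀.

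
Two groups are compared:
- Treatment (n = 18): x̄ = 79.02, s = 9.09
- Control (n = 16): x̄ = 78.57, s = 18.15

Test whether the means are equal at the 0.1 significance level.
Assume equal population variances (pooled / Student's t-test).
Student's two-sample t-test (equal variances):
H₀: μ₁ = μ₂
H₁: μ₁ ≠ μ₂
df = n₁ + n₂ - 2 = 32
Pooled variance s_p² = [(n₁-1)s₁² + (n₂-1)s₂²] / (n₁ + n₂ - 2) = [(17)(9.09²) + (15)(18.15²)] / 32 = 198.3130
SE = √(s_p²(1/n₁ + 1/n₂)) = √(198.3130 × (1/18 + 1/16)) = 4.8386
t = (x̄₁ - x̄₂) / SE = (79.02 - 78.57) / 4.8386 = 0.45 / 4.8386 = 0.093
p-value = 0.9265

Since p-value > α = 0.1, we fail to reject H₀.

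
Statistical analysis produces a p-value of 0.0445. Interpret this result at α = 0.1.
Since p = 0.0445 < α = 0.1, reject H₀.
There is sufficient evidence to reject the null hypothesis; the result is statistically significant at the 0.1 level.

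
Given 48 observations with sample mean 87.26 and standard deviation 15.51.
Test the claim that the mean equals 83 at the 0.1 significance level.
One-sample t-test:
H₀: μ = 83
H₁: μ ≠ 83
df = n - 1 = 47
t = (x̄ - μ₀) / (s/√n) = (87.26 - 83) / (15.51/√48) = 1.903
p-value = 0.0632

Since p-value < α = 0.1, we reject H₀.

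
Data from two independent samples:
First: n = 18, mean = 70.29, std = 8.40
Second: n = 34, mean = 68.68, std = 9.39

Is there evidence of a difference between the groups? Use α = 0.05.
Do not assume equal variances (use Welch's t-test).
Welch's two-sample t-test:
H₀: μ₁ = μ₂
H₁: μ₁ ≠ μ₂
s₁²/n₁ = 8.40²/18 = 3.9200,  s₂²/n₂ = 9.39²/34 = 2.5933
SE = √(s₁²/n₁ + s₂²/n₂) = √(3.9200 + 2.5933) = 2.5521
df (Welch-Satterthwaite) = (s₁²/n₁ + s₂²/n₂)² / [(s₁²/n₁)²/(n₁-1) + (s₂²/n₂)²/(n₂-1)] ≈ 38.30
t = (x̄₁ - x̄₂) / SE = (70.29 - 68.68) / 2.5521 = 1.61 / 2.5521 = 0.631
p-value = 0.5319

Since p-value > α = 0.05, we fail to reject H₀.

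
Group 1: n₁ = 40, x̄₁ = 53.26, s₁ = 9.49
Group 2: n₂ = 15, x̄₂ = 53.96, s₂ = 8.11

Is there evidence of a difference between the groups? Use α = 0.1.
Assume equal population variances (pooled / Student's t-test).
Student's two-sample t-test (equal variances):
H₀: μ₁ = μ₂
H₁: μ₁ ≠ μ₂
df = n₁ + n₂ - 2 = 53
Pooled variance s_p² = [(n₁-1)s₁² + (n₂-1)s₂²] / (n₁ + n₂ - 2) = [(39)(9.49²) + (14)(8.11²)] / 53 = 83.6444
SE = √(s_p²(1/n₁ + 1/n₂)) = √(83.6444 × (1/40 + 1/15)) = 2.7690
t = (x̄₁ - x̄₂) / SE = (53.26 - 53.96) / 2.7690 = -0.70 / 2.7690 = -0.253
p-value = 0.8014

Since p-value > α = 0.1, we fail to reject H₀.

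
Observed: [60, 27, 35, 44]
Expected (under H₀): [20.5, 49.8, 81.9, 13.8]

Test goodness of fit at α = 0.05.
Chi-square goodness of fit test:
H₀: observed counts match expected distribution
H₁: observed counts differ from expected distribution
df = k - 1 = 3
χ² = Σ(O - E)²/E
   = (60 - 20.5)²/20.5 + (27 - 49.8)²/49.8 + (35 - 81.9)²/81.9 + (44 - 13.8)²/13.8
   = 76.110 + 10.439 + 26.857 + 66.090
   = 179.50
p-value < 0.0001

Since p-value < α = 0.05, we reject H₀.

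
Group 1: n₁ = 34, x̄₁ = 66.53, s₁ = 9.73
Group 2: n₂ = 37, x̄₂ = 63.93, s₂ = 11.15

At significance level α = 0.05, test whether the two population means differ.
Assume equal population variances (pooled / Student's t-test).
Student's two-sample t-test (equal variances):
H₀: μ₁ = μ₂
H₁: μ₁ ≠ μ₂
df = n₁ + n₂ - 2 = 69
Pooled variance s_p² = [(n₁-1)s₁² + (n₂-1)s₂²] / (n₁ + n₂ - 2) = [(33)(9.73²) + (36)(11.15²)] / 69 = 110.1423
SE = √(s_p²(1/n₁ + 1/n₂)) = √(110.1423 × (1/34 + 1/37)) = 2.4933
t = (x̄₁ - x̄₂) / SE = (66.53 - 63.93) / 2.4933 = 2.60 / 2.4933 = 1.043
p-value = 0.3007

Since p-value > α = 0.05, we fail to reject H₀.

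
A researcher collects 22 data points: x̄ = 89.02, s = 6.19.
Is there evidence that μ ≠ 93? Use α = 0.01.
One-sample t-test:
H₀: μ = 93
H₁: μ ≠ 93
df = n - 1 = 21
t = (x̄ - μ₀) / (s/√n) = (89.02 - 93) / (6.19/√22) = -3.016
p-value = 0.0066

Since p-value < α = 0.01, we reject H₀.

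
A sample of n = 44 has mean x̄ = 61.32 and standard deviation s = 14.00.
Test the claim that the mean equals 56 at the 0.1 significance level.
One-sample t-test:
H₀: μ = 56
H₁: μ ≠ 56
df = n - 1 = 43
t = (x̄ - μ₀) / (s/√n) = (61.32 - 56) / (14.00/√44) = 2.521
p-value = 0.0155

Since p-value < α = 0.1, we reject H₀.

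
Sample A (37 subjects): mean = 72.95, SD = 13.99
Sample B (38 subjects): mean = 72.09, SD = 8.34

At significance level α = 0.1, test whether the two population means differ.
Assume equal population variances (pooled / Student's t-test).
Student's two-sample t-test (equal variances):
H₀: μ₁ = μ₂
H₁: μ₁ ≠ μ₂
df = n₁ + n₂ - 2 = 73
Pooled variance s_p² = [(n₁-1)s₁² + (n₂-1)s₂²] / (n₁ + n₂ - 2) = [(36)(13.99²) + (37)(8.34²)] / 73 = 131.7737
SE = √(s_p²(1/n₁ + 1/n₂)) = √(131.7737 × (1/37 + 1/38)) = 2.6513
t = (x̄₁ - x̄₂) / SE = (72.95 - 72.09) / 2.6513 = 0.86 / 2.6513 = 0.324
p-value = 0.7466

Since p-value > α = 0.1, we fail to reject H₀.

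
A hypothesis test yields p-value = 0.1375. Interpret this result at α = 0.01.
Since p = 0.1375 > α = 0.01, fail to reject H₀.
There is insufficient evidence to reject the null hypothesis; the result is not statistically significant at the 0.01 level.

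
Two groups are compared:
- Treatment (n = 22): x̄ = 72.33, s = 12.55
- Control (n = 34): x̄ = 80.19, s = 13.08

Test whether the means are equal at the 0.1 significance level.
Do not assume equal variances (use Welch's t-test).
Welch's two-sample t-test:
H₀: μ₁ = μ₂
H₁: μ₁ ≠ μ₂
s₁²/n₁ = 12.55²/22 = 7.1592,  s₂²/n₂ = 13.08²/34 = 5.0320
SE = √(s₁²/n₁ + s₂²/n₂) = √(7.1592 + 5.0320) = 3.4916
df (Welch-Satterthwaite) = (s₁²/n₁ + s₂²/n₂)² / [(s₁²/n₁)²/(n₁-1) + (s₂²/n₂)²/(n₂-1)] ≈ 46.33
t = (x̄₁ - x̄₂) / SE = (72.33 - 80.19) / 3.4916 = -7.86 / 3.4916 = -2.251
p-value = 0.0292

Since p-value < α = 0.1, we reject H₀.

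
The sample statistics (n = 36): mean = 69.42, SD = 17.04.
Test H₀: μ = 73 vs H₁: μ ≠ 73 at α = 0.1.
One-sample t-test:
H₀: μ = 73
H₁: μ ≠ 73
df = n - 1 = 35
t = (x̄ - μ₀) / (s/√n) = (69.42 - 73) / (17.04/√36) = -1.261
p-value = 0.2158

Since p-value > α = 0.1, we fail to reject H₀.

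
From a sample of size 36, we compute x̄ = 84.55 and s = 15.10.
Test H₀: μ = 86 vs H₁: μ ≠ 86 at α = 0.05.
One-sample t-test:
H₀: μ = 86
H₁: μ ≠ 86
df = n - 1 = 35
t = (x̄ - μ₀) / (s/√n) = (84.55 - 86) / (15.10/√36) = -0.576
p-value = 0.5682

Since p-value > α = 0.05, we fail to reject H₀.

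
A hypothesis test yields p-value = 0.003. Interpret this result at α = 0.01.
Since p = 0.003 < α = 0.01, reject H₀.
There is sufficient evidence to reject the null hypothesis; the result is statistically significant at the 0.01 level.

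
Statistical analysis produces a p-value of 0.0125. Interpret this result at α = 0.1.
Since p = 0.0125 < α = 0.1, reject H₀.
There is sufficient evidence to reject the null hypothesis; the result is statistically significant at the 0.1 level.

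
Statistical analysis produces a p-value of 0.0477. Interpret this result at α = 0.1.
Since p = 0.0477 < α = 0.1, reject H₀.
There is sufficient evidence to reject the null hypothesis; the result is statistically significant at the 0.1 level.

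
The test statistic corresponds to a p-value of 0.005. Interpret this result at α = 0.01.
Since p = 0.005 < α = 0.01, reject H₀.
There is sufficient evidence to reject the null hypothesis; the result is statistically significant at the 0.01 level.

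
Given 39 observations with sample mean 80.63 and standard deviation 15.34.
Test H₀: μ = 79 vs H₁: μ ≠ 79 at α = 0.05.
One-sample t-test:
H₀: μ = 79
H₁: μ ≠ 79
df = n - 1 = 38
t = (x̄ - μ₀) / (s/√n) = (80.63 - 79) / (15.34/√39) = 0.664
p-value = 0.5110

Since p-value > α = 0.05, we fail to reject H₀.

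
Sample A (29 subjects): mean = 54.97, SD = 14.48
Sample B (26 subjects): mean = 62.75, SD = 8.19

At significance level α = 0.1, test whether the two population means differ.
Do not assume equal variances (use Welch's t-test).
Welch's two-sample t-test:
H₀: μ₁ = μ₂
H₁: μ₁ ≠ μ₂
s₁²/n₁ = 14.48²/29 = 7.2300,  s₂²/n₂ = 8.19²/26 = 2.5798
SE = √(s₁²/n₁ + s₂²/n₂) = √(7.2300 + 2.5798) = 3.1321
df (Welch-Satterthwaite) = (s₁²/n₁ + s₂²/n₂)² / [(s₁²/n₁)²/(n₁-1) + (s₂²/n₂)²/(n₂-1)] ≈ 45.11
t = (x̄₁ - x̄₂) / SE = (54.97 - 62.75) / 3.1321 = -7.78 / 3.1321 = -2.484
p-value = 0.0168

Since p-value < α = 0.1, we reject H₀.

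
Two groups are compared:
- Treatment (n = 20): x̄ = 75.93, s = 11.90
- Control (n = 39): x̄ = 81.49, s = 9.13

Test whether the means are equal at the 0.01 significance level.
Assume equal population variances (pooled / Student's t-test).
Student's two-sample t-test (equal variances):
H₀: μ₁ = μ₂
H₁: μ₁ ≠ μ₂
df = n₁ + n₂ - 2 = 57
Pooled variance s_p² = [(n₁-1)s₁² + (n₂-1)s₂²] / (n₁ + n₂ - 2) = [(19)(11.90²) + (38)(9.13²)] / 57 = 102.7746
SE = √(s_p²(1/n₁ + 1/n₂)) = √(102.7746 × (1/20 + 1/39)) = 2.7882
t = (x̄₁ - x̄₂) / SE = (75.93 - 81.49) / 2.7882 = -5.56 / 2.7882 = -1.994
p-value = 0.0509

Since p-value > α = 0.01, we fail to reject H₀.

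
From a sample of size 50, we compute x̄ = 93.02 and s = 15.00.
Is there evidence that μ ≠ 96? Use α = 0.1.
One-sample t-test:
H₀: μ = 96
H₁: μ ≠ 96
df = n - 1 = 49
t = (x̄ - μ₀) / (s/√n) = (93.02 - 96) / (15.00/√50) = -1.405
p-value = 0.1664

Since p-value > α = 0.1, we fail to reject H₀.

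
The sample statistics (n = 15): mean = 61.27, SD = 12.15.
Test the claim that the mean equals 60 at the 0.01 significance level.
One-sample t-test:
H₀: μ = 60
H₁: μ ≠ 60
df = n - 1 = 14
t = (x̄ - μ₀) / (s/√n) = (61.27 - 60) / (12.15/√15) = 0.405
p-value = 0.6917

Since p-value > α = 0.01, we fail to reject H₀.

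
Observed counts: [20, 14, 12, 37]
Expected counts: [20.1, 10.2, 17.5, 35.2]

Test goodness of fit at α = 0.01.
Chi-square goodness of fit test:
H₀: observed counts match expected distribution
H₁: observed counts differ from expected distribution
df = k - 1 = 3
χ² = Σ(O - E)²/E
   = (20 - 20.1)²/20.1 + (14 - 10.2)²/10.2 + (12 - 17.5)²/17.5 + (37 - 35.2)²/35.2
   = 0.000 + 1.416 + 1.729 + 0.092
   = 3.24
p-value = 0.3565

Since p-value > α = 0.01, we fail to reject H₀.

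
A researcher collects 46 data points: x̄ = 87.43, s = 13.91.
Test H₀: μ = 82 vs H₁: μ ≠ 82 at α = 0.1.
One-sample t-test:
H₀: μ = 82
H₁: μ ≠ 82
df = n - 1 = 45
t = (x̄ - μ₀) / (s/√n) = (87.43 - 82) / (13.91/√46) = 2.648
p-value = 0.0111

Since p-value < α = 0.1, we reject H₀.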